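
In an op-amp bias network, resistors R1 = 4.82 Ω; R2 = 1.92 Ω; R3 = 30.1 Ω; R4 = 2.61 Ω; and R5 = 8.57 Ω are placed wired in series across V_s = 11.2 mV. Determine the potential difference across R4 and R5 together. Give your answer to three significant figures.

ΣR = 4.82 + 1.92 + 30.1 + 2.61 + 8.57 = 48.02 Ω.
R_{R4..R5} = 2.61 + 8.57 = 11.18 Ω.
V = V_s · R/ΣR = 11.2 × 0.2328 = 2.608 mV.

V ≈ 2.61 mV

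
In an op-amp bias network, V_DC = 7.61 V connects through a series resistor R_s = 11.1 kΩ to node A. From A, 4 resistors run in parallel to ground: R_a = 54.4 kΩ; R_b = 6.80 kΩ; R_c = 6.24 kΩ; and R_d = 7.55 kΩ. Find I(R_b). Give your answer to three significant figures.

Equivalent of the parallel group: R_p = 2.183 kΩ.
V_A by voltage divider: V_A = 7.61 × 2.183/(11.1 + 2.183) = 1.251 V.
Branch current I = V_A/R_b = 1.251/6.80 = 0.1839 mA.

I ≈ 0.184 mA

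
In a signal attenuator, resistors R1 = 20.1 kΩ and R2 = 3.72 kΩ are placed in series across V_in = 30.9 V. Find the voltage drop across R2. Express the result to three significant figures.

Series total: ΣR = 20.1 + 3.72 = 23.82 kΩ.
Voltage divider: V = V_in · (3.720 / 23.82) = 30.9 × 0.1562 = 4.826 V.

V ≈ 4.83 V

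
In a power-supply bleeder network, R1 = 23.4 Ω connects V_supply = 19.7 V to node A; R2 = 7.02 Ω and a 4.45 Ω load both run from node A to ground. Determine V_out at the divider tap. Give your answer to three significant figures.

The load sits in parallel with R2, giving an effective lower resistance R2' = R2·R_L/(R2+R_L) = 2.724 Ω.
Then V_out = V_supply · R2'/(R1 + R2') = 19.7 × 2.724/26.12 = 2.054 V.
(Unloaded it would be 4.55 V; the load pulls it down.)

V_out ≈ 2.05 V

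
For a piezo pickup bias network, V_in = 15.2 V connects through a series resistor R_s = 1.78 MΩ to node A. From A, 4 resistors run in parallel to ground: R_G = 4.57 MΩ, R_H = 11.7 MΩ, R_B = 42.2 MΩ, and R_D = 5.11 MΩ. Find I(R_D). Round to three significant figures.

Equivalent of the parallel group: R_p = 1.910 MΩ.
V_A by voltage divider: V_A = 15.2 × 1.910/(1.78 + 1.910) = 7.867 V.
Branch current I = V_A/R_D = 7.867/5.11 = 1.540 µA.

I ≈ 1.54 µA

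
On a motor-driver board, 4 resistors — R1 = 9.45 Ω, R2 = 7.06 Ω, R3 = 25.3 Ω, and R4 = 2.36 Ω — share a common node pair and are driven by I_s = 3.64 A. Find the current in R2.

I ≈ 0.725 A

Conductances: ΣG = 1/9.45 + 1/7.06 + 1/25.3 + 1/2.36 = 0.7107 (1/Ω).
By the current-divider rule, I = I_s · G_k/ΣG = 3.64 × 0.1993 = 0.7254 A.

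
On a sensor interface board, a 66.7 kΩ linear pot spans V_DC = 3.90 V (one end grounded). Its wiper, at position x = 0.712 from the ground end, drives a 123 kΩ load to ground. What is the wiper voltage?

The pot divides into 19.21 kΩ above the wiper and 47.49 kΩ below.
(x·R_p) ‖ R_L = 34.26 kΩ.
Loaded-divider output: V_out = 3.90 × 0.6408 = 2.499 V.

V_out ≈ 2.50 V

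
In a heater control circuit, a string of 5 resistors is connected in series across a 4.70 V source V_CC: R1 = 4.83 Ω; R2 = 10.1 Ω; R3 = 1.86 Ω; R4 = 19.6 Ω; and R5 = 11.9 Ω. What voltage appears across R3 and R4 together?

V ≈ 2.09 V

Total series resistance ΣR = 4.83 + 10.1 + 1.86 + 19.6 + 11.9 = 48.29 Ω.
R_{R3..R4} = 1.86 + 19.6 = 21.46 Ω.
Voltage divider: V = V_CC · (21.46 / 48.29) = 4.70 × 0.4444 = 2.089 V.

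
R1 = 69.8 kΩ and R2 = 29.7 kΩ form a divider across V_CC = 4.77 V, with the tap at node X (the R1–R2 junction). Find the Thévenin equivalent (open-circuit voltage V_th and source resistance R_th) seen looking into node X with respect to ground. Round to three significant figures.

V_th ≈ 1.42 V, R_th ≈ 20.8 kΩ

With X open, the divider is unloaded: V_th = 4.77 × 29.7/99.50 = 1.424 V.
Looking into X with the source shorted: R_th = R1·R2/(R1+R2) = 69.80 × 29.7/99.50 = 20.83 kΩ.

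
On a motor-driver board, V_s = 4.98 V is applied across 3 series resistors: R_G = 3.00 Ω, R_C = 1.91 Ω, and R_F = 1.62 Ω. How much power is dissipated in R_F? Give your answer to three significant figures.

ΣR = 6.530 Ω → I = 4.98/6.530 = 0.7626 A.
P(R_F) = I²·R_F = (0.7626)² × 1.62 = 0.9422 W.

P ≈ 0.942 W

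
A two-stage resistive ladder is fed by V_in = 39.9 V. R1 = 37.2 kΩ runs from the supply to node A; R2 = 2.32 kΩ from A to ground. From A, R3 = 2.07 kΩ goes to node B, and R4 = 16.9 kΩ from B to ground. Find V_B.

Looking into the second stage from A: R3 + R4 = 18.97 kΩ appears in parallel with R2.
R2 ‖ (R3+R4) = 2.067 kΩ.
First divider: V_A = V_in · 2.067/(37.2 + 2.067) = 2.101 V.
Then the unloaded second divider: V_B = V_A × R4/(R3+R4) = 2.101 × 0.8909 = 1.871 V.

V_B ≈ 1.87 V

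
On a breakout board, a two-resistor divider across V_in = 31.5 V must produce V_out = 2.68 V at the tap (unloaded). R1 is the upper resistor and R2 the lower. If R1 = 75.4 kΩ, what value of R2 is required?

V_out/V_in = R2/(R1+R2) = 0.08508.
So R2 = R1 · V_out/(V_in − V_out) = 75.4 × 2.68/(31.5 − 2.68) = 75.4 × 0.09299 = 7.012 kΩ.

R2 ≈ 7.01 kΩ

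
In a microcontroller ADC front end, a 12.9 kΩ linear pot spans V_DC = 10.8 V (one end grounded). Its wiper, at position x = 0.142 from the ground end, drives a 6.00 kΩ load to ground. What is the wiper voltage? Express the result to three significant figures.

Split the track: R_lower = x·R_p = 1.832 kΩ, R_upper = (1−x)·R_p = 11.07 kΩ.
(x·R_p) ‖ R_L = 1.403 kΩ.
V_out = 10.8 × 1.403/(11.07 + 1.403) = 1.215 V.

V_out ≈ 1.22 V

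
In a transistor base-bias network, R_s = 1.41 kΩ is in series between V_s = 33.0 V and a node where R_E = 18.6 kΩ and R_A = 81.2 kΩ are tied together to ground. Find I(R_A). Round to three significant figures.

Equivalent of the parallel group: R_p = 15.13 kΩ.
V_A = 33.0 × 15.13/16.54 = 30.19 V.
Branch current I = V_A/R_A = 30.19/81.2 = 0.3718 mA.
(Equivalently: I_total = 1.995 mA, then current-divider fraction G_k/ΣG = 0.1864.)

I ≈ 0.372 mA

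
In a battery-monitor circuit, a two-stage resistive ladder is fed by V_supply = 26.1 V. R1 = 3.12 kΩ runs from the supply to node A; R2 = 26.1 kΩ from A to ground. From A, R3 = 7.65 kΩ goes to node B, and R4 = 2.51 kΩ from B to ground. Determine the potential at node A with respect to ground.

The second stage (R3 + R4 = 10.16 kΩ) loads node A in parallel with R2.
Effective lower resistance at A: R2 ‖ 10.16 = 7.313 kΩ.
So V_A = 26.1 × 0.7010 = 18.29 V.

V_A ≈ 18.3 V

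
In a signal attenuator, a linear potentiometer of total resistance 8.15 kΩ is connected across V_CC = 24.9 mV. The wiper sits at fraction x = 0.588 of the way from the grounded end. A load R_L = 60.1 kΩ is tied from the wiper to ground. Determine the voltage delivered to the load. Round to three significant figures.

V_out ≈ 14.2 mV

Split the track: R_lower = x·R_p = 4.792 kΩ, R_upper = (1−x)·R_p = 3.358 kΩ.
Lower segment in parallel with the load: 4.792 ‖ 60.1 = 4.438 kΩ.
V_out = 24.9 × 4.438/(3.358 + 4.438) = 14.18 mV.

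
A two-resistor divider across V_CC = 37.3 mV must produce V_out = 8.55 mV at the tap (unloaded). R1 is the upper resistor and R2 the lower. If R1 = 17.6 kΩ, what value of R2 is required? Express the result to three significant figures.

Required fraction k = V_out/V_CC = 0.2292.
R2 = R1 · 0.2292/(1 − 0.2292) = 5.234 kΩ.

R2 ≈ 5.23 kΩ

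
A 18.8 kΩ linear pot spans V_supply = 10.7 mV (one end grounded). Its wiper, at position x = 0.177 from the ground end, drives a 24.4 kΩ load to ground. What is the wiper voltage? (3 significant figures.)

Lower segment x·R_p = 3.328 kΩ; upper segment (1−x)·R_p = 15.47 kΩ.
Lower segment in parallel with the load: 3.328 ‖ 24.4 = 2.928 kΩ.
Then V_out = V_supply · 2.928/(15.47 + 2.928) = 1.703 mV.
(Unloaded: V_out = x·V_supply = 1.89 mV.)

V_out ≈ 1.70 mV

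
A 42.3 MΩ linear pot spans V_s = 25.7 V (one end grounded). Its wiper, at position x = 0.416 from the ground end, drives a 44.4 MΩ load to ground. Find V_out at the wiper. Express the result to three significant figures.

V_out ≈ 8.68 V

The pot divides into 24.70 MΩ above the wiper and 17.60 MΩ below.
Lower segment in parallel with the load: 17.60 ‖ 44.4 = 12.60 MΩ.
Loaded-divider output: V_out = 25.7 × 0.3378 = 8.682 V.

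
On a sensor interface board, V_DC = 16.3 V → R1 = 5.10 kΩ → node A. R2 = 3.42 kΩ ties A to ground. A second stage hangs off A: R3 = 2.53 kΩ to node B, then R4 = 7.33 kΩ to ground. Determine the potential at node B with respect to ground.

V_B ≈ 4.03 V

The second stage (R3 + R4 = 9.860 kΩ) loads node A in parallel with R2.
R2 ‖ (R3+R4) = 2.539 kΩ.
First divider: V_A = V_DC · 2.539/(5.10 + 2.539) = 5.418 V.
V_B = V_A × 0.7434 = 4.028 V.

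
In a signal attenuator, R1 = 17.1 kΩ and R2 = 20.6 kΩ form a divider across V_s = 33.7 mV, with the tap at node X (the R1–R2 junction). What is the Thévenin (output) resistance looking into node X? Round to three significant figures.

Looking into X with the source shorted: R_th = R1·R2/(R1+R2) = 17.10 × 20.6/37.70 = 9.344 kΩ.

R_th ≈ 9.34 kΩ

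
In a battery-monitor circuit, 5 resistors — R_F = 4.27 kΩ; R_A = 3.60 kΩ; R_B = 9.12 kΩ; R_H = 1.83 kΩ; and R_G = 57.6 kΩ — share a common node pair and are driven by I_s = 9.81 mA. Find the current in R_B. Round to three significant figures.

Conductances: ΣG = 1/4.27 + 1/3.60 + 1/9.12 + 1/1.83 + 1/57.6 = 1.185 (1/kΩ).
R_B takes the fraction G_k/ΣG = 0.1096/1.185 = 0.09250, so I = 9.81 × 0.09250 = 0.9074 mA.

I ≈ 0.907 mA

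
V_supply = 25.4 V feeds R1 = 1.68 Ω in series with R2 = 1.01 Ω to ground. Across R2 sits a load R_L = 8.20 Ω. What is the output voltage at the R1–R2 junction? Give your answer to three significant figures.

V_out ≈ 8.86 V

R2 ‖ R_L = (1.01 × 8.20)/(1.01 + 8.20) = 0.8992 Ω.
Now apply the divider: V_out = 25.4 × 0.3486 = 8.856 V.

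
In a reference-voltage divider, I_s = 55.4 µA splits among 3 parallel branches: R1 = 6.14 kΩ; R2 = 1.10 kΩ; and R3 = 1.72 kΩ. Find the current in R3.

ΣG = 1/6.14 + 1/1.10 + 1/1.72 = 1.653.
Current divider: I(R3) = I_s · G_k/ΣG = 55.4 × (0.5814/1.653) = 55.4 × 0.3516 = 19.48 µA.

I ≈ 19.5 µA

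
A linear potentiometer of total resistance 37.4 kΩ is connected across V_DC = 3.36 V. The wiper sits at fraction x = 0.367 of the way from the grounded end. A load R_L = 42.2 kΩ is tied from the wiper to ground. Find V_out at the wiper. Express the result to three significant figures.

Lower segment x·R_p = 13.73 kΩ; upper segment (1−x)·R_p = 23.67 kΩ.
Lower segment in parallel with the load: 13.73 ‖ 42.2 = 10.36 kΩ.
Then V_out = V_DC · 10.36/(23.67 + 10.36) = 1.023 V.

V_out ≈ 1.02 V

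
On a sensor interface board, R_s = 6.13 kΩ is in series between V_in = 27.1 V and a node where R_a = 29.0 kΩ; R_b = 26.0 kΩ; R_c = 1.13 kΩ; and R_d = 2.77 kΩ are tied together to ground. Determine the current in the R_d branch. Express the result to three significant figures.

I ≈ 1.08 mA

Combine the parallel branches: R_p = (1/29.0 + 1/26.0 + 1/1.13 + 1/2.77)⁻¹ = 0.7582 kΩ.
V_A = 27.1 × 0.7582/6.888 = 2.983 V.
I(R_d) = V_A / R_d = 2.983/2.77 = 1.077 mA.
(Equivalently: I_total = 3.934 mA, then current-divider fraction G_k/ΣG = 0.2737.)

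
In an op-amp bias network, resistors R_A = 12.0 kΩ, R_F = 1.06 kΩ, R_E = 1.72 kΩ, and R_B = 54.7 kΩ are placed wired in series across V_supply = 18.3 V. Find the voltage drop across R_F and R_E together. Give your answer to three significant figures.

V ≈ 0.732 V

Total series resistance ΣR = 12.0 + 1.06 + 1.72 + 54.7 = 69.48 kΩ.
R_{R_F..R_E} = 1.06 + 1.72 = 2.780 kΩ.
Voltage divider: V = V_supply · (2.780 / 69.48) = 18.3 × 0.04001 = 0.7322 V.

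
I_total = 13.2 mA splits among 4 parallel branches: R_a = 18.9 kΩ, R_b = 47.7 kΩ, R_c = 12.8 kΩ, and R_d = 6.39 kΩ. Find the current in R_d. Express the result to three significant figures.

Conductances: ΣG = 1/18.9 + 1/47.7 + 1/12.8 + 1/6.39 = 0.3085 (1/kΩ).
By the current-divider rule, I = I_total · G_k/ΣG = 13.2 × 0.5073 = 6.696 mA.

I ≈ 6.70 mA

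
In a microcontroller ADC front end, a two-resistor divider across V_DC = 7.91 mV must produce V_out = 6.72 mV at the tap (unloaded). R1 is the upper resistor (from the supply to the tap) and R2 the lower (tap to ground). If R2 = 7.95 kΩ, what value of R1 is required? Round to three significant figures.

The divider ratio is R2/(R1+R2) = 6.72/7.91 = 0.8496.
So R1 = R2 · (V_DC/V_out − 1) = 7.95 × (7.91/6.72 − 1) = 7.95 × 0.1771 = 1.408 kΩ.

R1 ≈ 1.41 kΩ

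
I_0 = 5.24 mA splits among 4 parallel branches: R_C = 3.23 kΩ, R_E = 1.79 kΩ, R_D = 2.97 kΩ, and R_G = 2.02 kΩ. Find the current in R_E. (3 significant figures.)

I ≈ 1.72 mA

ΣG = 1/3.23 + 1/1.79 + 1/2.97 + 1/2.02 = 1.700.
R_E takes the fraction G_k/ΣG = 0.5587/1.700 = 0.3286, so I = 5.24 × 0.3286 = 1.722 mA.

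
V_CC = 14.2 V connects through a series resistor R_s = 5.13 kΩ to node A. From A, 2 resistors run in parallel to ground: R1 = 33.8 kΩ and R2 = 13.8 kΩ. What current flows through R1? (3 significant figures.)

I ≈ 0.276 mA

Equivalent of the parallel group: R_p = 9.799 kΩ.
V_A by voltage divider: V_A = 14.2 × 9.799/(5.13 + 9.799) = 9.321 V.
I(R1) = V_A / R1 = 9.321/33.8 = 0.2758 mA.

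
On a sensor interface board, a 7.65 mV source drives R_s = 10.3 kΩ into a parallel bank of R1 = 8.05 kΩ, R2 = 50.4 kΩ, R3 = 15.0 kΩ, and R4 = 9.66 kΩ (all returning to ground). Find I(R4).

Combine the parallel branches: R_p = (1/8.05 + 1/50.4 + 1/15.0 + 1/9.66)⁻¹ = 3.182 kΩ.
V_A by voltage divider: V_A = 7.65 × 3.182/(10.3 + 3.182) = 1.806 mV.
I(R4) = V_A / R4 = 1.806/9.66 = 0.1869 µA.
(Equivalently: I_total = 0.5674 µA, then current-divider fraction G_k/ΣG = 0.3294.)

I ≈ 0.187 µA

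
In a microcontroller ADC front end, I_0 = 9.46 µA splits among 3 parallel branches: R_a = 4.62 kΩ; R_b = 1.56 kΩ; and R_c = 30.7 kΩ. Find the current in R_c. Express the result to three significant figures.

I ≈ 0.346 µA

Total conductance ΣG = 1/4.62 + 1/1.56 + 1/30.7 = 0.8900 (units of 1/kΩ).
By the current-divider rule, I = I_0 · G_k/ΣG = 9.46 × 0.03660 = 0.3462 µA.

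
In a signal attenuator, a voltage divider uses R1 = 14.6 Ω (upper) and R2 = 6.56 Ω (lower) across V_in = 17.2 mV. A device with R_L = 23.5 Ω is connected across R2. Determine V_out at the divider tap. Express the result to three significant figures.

V_out ≈ 4.47 mV

R2 ‖ R_L = (6.56 × 23.5)/(6.56 + 23.5) = 5.128 Ω.
Voltage divider with the loaded lower leg: V_out = 17.2 × 5.128/(14.6 + 5.128) = 17.2 × 0.2600 = 4.471 mV.
(Unloaded it would be 5.33 mV; the load pulls it down.)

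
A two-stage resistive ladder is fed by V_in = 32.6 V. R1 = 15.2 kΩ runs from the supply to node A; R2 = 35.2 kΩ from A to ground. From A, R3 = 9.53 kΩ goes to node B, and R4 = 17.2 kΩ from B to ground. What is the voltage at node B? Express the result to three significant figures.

V_B ≈ 10.5 V

The second stage (R3 + R4 = 26.73 kΩ) loads node A in parallel with R2.
Effective lower resistance at A: R2 ‖ 26.73 = 15.19 kΩ.
First divider: V_A = V_in · 15.19/(15.2 + 15.19) = 16.30 V.
V_B = V_A × 0.6435 = 10.49 V.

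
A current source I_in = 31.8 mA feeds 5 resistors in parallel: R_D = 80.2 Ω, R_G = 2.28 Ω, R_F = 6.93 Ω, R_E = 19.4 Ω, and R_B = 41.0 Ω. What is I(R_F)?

I ≈ 6.84 mA

ΣG = 1/80.2 + 1/2.28 + 1/6.93 + 1/19.4 + 1/41.0 = 0.6713.
By the current-divider rule, I = I_in · G_k/ΣG = 31.8 × 0.2150 = 6.836 mA.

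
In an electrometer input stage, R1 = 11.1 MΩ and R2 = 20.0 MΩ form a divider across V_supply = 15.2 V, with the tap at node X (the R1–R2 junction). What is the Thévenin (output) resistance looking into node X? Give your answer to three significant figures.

Zeroing V_supply shorts the top of R1 to ground, so R_th = R1 ‖ R2 = 7.138 MΩ.

R_th ≈ 7.14 MΩ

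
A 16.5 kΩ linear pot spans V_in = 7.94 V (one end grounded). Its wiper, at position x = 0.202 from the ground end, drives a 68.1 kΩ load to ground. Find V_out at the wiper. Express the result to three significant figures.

Lower segment x·R_p = 3.333 kΩ; upper segment (1−x)·R_p = 13.17 kΩ.
(x·R_p) ‖ R_L = 3.177 kΩ.
V_out = 7.94 × 3.177/(13.17 + 3.177) = 1.544 V.

V_out ≈ 1.54 V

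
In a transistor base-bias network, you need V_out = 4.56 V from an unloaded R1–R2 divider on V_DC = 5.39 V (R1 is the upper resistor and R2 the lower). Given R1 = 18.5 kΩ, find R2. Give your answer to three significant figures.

R2 ≈ 102 kΩ

Required fraction k = V_out/V_DC = 0.8460.
Rearranging, R2 = R1·k/(1−k) = 18.5 × 5.494 = 101.6 kΩ.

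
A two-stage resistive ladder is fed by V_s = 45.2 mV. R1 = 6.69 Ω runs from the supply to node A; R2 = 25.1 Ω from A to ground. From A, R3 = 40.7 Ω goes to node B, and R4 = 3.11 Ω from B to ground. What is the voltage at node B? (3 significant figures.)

V_B ≈ 2.26 mV

The second stage (R3 + R4 = 43.81 Ω) loads node A in parallel with R2.
Effective lower resistance at A: R2 ‖ 43.81 = 15.96 Ω.
V_A = 45.2 × 15.96/(6.69 + 15.96) = 31.85 mV.
V_B = V_A × 0.07099 = 2.261 mV.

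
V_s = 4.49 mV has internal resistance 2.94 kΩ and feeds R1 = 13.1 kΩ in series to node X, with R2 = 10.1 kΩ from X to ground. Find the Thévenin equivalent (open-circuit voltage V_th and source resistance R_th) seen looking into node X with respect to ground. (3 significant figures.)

R1' = 2.94 + 13.1 = 16.04 kΩ (source resistance + R1).
Open-circuit (no load on X): V_th = V_s · R2/(R1' + R2) = 4.49 × 10.1/(16.04 + 10.1) = 1.735 mV.
Zeroing V_s shorts the top of R1' to ground, so R_th = R1' ‖ R2 = 6.198 kΩ.

V_th ≈ 1.73 mV, R_th ≈ 6.20 kΩ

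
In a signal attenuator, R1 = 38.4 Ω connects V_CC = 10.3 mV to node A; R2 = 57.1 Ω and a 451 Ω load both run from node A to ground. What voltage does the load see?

The load sits in parallel with R2, giving an effective lower resistance R2' = R2·R_L/(R2+R_L) = 50.68 Ω.
Now apply the divider: V_out = 10.3 × 0.5689 = 5.860 mV.

V_out ≈ 5.86 mV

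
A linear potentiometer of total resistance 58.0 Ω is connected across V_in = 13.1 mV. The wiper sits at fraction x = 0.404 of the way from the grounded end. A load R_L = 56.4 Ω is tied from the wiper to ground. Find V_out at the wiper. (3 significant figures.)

V_out ≈ 4.24 mV

Split the track: R_lower = x·R_p = 23.43 Ω, R_upper = (1−x)·R_p = 34.57 Ω.
Lower segment in parallel with the load: 23.43 ‖ 56.4 = 16.55 Ω.
Loaded-divider output: V_out = 13.1 × 0.3238 = 4.242 mV.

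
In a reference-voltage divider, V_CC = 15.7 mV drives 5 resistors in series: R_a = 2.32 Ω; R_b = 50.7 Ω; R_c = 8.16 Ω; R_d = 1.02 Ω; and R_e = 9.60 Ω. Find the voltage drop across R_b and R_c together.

Total series resistance ΣR = 2.32 + 50.7 + 8.16 + 1.02 + 9.60 = 71.80 Ω.
R_{R_b..R_c} = 50.7 + 8.16 = 58.86 Ω.
Voltage divider: V = V_CC · (58.86 / 71.80) = 15.7 × 0.8198 = 12.87 mV.

V ≈ 12.9 mV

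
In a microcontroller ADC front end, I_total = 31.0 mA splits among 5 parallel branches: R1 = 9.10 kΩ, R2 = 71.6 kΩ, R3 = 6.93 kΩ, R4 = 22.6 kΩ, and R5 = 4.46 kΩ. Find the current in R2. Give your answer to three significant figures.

Conductances: ΣG = 1/9.10 + 1/71.6 + 1/6.93 + 1/22.6 + 1/4.46 = 0.5366 (1/kΩ).
R2 takes the fraction G_k/ΣG = 0.01397/0.5366 = 0.02603, so I = 31.0 × 0.02603 = 0.8068 mA.

I ≈ 0.807 mA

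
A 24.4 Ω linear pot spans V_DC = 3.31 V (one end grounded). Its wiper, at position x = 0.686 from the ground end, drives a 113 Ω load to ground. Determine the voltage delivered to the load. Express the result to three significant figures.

V_out ≈ 2.17 V

The pot divides into 7.662 Ω above the wiper and 16.74 Ω below.
R_L loads the lower segment: effective lower R = 14.58 Ω.
Then V_out = V_DC · 14.58/(7.662 + 14.58) = 2.170 V.
(Unloaded: V_out = x·V_DC = 2.27 V.)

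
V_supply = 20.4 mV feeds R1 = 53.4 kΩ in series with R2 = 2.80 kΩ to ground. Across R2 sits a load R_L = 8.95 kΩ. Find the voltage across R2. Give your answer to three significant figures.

The load sits in parallel with R2, giving an effective lower resistance R2' = R2·R_L/(R2+R_L) = 2.133 kΩ.
Now apply the divider: V_out = 20.4 × 0.03841 = 0.7835 mV.
(Unloaded it would be 1.02 mV; the load pulls it down.)

V_out ≈ 0.783 mV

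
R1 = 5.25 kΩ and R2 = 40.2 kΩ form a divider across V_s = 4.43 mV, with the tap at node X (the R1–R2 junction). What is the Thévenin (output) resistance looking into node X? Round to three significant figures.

R_th ≈ 4.64 kΩ

Zeroing V_s shorts the top of R1 to ground, so R_th = R1 ‖ R2 = 4.644 kΩ.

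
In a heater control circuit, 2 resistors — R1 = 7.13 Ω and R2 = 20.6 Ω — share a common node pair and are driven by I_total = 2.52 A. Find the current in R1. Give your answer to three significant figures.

With just two branches, the current splits inversely with resistance.
So I = 2.52 × 20.6/27.73 = 1.872 A.

I ≈ 1.87 A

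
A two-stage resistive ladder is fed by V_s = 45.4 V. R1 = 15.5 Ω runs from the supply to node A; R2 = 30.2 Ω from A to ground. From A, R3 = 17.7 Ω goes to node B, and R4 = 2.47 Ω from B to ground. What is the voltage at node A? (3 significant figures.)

V_A ≈ 19.9 V

Node A sees R2 in parallel with the series input of stage 2, R3 + R4 = 20.17 Ω.
R2 ‖ (R3+R4) = 12.09 Ω.
V_A = 45.4 × 12.09/(15.5 + 12.09) = 19.90 V.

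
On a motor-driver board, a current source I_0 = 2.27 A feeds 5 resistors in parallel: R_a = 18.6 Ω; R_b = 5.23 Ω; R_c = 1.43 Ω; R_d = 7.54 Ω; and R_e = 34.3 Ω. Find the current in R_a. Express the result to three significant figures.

Total conductance ΣG = 1/18.6 + 1/5.23 + 1/1.43 + 1/7.54 + 1/34.3 = 1.106 (units of 1/Ω).
By the current-divider rule, I = I_0 · G_k/ΣG = 2.27 × 0.04861 = 0.1103 A.

I ≈ 0.110 A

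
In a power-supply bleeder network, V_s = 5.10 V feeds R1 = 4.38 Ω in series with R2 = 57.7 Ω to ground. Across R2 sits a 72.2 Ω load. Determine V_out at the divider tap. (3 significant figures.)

V_out ≈ 4.49 V

R2 ‖ R_L = (57.7 × 72.2)/(57.7 + 72.2) = 32.07 Ω.
Now apply the divider: V_out = 5.10 × 0.8798 = 4.487 V.
(Unloaded it would be 4.74 V; the load pulls it down.)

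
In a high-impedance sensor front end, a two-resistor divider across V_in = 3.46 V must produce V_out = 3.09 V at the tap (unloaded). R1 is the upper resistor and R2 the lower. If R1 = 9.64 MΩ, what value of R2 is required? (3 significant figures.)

R2 ≈ 80.5 MΩ

V_out/V_in = R2/(R1+R2) = 0.8931.
Rearranging, R2 = R1·k/(1−k) = 9.64 × 8.351 = 80.51 MΩ.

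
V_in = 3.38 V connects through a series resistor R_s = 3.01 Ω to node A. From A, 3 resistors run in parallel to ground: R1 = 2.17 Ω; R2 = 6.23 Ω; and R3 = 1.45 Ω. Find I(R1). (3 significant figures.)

I ≈ 0.315 A

Equivalent of the parallel group: R_p = 0.7628 Ω.
Node voltage V_A = V_in · R_p/(R_s + R_p) = 3.38 × 0.2022 = 0.6834 V.
I(R1) = V_A / R1 = 0.6834/2.17 = 0.3149 A.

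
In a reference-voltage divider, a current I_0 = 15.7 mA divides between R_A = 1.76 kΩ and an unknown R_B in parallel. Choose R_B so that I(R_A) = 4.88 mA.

R_B ≈ 0.794 kΩ

The fraction through R_A equals R_B/(R_A+R_B).
With f = 0.3108, R_B = R_A · f/(1−f) = 1.76 × 0.4510 = 0.7938 kΩ.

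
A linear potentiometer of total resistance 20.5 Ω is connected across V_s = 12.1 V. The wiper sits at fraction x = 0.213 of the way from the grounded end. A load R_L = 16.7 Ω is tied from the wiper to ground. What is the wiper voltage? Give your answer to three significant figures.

Split the track: R_lower = x·R_p = 4.367 Ω, R_upper = (1−x)·R_p = 16.13 Ω.
(x·R_p) ‖ R_L = 3.461 Ω.
Loaded-divider output: V_out = 12.1 × 0.1766 = 2.137 V.
(Unloaded: V_out = x·V_s = 2.58 V.)

V_out ≈ 2.14 V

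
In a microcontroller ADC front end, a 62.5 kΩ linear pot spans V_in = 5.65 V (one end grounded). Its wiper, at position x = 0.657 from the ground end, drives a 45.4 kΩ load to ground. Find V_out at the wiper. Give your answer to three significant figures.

The pot divides into 21.44 kΩ above the wiper and 41.06 kΩ below.
R_L loads the lower segment: effective lower R = 21.56 kΩ.
V_out = 5.65 × 21.56/(21.44 + 21.56) = 2.833 V.
(Unloaded: V_out = x·V_in = 3.71 V.)

V_out ≈ 2.83 V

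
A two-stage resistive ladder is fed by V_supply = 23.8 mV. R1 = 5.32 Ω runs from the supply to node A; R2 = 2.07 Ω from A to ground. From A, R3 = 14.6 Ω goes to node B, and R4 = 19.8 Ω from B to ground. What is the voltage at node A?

Node A sees R2 in parallel with the series input of stage 2, R3 + R4 = 34.40 Ω.
R2 ‖ (R3+R4) = 1.953 Ω.
So V_A = 23.8 × 0.2685 = 6.390 mV.

V_A ≈ 6.39 mV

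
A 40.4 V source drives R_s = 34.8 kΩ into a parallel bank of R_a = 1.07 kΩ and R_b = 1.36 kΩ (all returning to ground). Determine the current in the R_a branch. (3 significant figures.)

I ≈ 0.639 mA

Combine the parallel branches: R_p = (1/1.07 + 1/1.36)⁻¹ = 0.5988 kΩ.
V_A by voltage divider: V_A = 40.4 × 0.5988/(34.8 + 0.5988) = 0.6835 V.
Branch current I = V_A/R_a = 0.6835/1.07 = 0.6387 mA.
(Check via current divider: I_total = 1.141 mA; share G_k/ΣG = 0.5597 → same result.)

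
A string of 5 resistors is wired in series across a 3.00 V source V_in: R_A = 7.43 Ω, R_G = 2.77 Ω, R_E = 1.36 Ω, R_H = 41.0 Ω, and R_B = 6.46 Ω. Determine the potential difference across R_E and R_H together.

ΣR = 7.43 + 2.77 + 1.36 + 41.0 + 6.46 = 59.02 Ω.
R_{R_E..R_H} = 1.36 + 41.0 = 42.36 Ω.
V = V_in · R/ΣR = 3.00 × 0.7177 = 2.153 V.

V ≈ 2.15 V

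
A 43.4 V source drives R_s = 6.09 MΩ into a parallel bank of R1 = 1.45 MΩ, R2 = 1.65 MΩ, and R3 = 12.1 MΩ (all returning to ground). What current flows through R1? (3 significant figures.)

Parallel bank: R_p = 1/(1/1.45 + 1/1.65 + 1/12.1) = 0.7255 MΩ.
Node voltage V_A = V_in · R_p/(R_s + R_p) = 43.4 × 0.1064 = 4.620 V.
Branch current I = V_A/R1 = 4.620/1.45 = 3.186 µA.
(Check via current divider: I_total = 6.368 µA; share G_k/ΣG = 0.5003 → same result.)

I ≈ 3.19 µA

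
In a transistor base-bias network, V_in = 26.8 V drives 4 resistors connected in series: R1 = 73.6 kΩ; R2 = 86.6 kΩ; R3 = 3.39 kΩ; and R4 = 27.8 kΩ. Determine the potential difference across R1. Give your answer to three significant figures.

Total series resistance ΣR = 73.6 + 86.6 + 3.39 + 27.8 = 191.4 kΩ.
Voltage divider: V = V_in · (73.60 / 191.4) = 26.8 × 0.3846 = 10.31 V.

V ≈ 10.3 V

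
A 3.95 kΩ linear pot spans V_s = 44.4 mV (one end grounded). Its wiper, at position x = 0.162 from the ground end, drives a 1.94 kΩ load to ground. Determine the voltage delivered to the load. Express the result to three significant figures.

V_out ≈ 5.64 mV

The pot divides into 3.310 kΩ above the wiper and 0.6399 kΩ below.
R_L loads the lower segment: effective lower R = 0.4812 kΩ.
Then V_out = V_s · 0.4812/(3.310 + 0.4812) = 5.635 mV.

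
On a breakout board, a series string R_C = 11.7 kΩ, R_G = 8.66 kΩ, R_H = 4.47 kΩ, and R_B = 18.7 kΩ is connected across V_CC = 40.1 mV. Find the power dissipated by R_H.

P ≈ 3.79 nW

Series current I = V_CC/ΣR = 40.1/43.53 = 0.9212 µA.
P = I²R = 0.8486 × 4.47 = 3.793 nW.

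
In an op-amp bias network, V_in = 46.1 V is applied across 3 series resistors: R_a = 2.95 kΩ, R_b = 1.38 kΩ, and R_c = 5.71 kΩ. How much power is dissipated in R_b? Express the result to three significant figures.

ΣR = 10.04 kΩ → I = 46.1/10.04 = 4.592 mA.
P = I²R = 21.08 × 1.38 = 29.09 mW.

P ≈ 29.1 mW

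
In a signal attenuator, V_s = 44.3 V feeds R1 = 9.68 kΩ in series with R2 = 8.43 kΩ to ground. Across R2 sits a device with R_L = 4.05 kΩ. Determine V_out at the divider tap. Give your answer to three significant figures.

First combine the lower leg with the load: R2 ‖ R_L = 2.736 kΩ.
Now apply the divider: V_out = 44.3 × 0.2203 = 9.761 V.

V_out ≈ 9.76 V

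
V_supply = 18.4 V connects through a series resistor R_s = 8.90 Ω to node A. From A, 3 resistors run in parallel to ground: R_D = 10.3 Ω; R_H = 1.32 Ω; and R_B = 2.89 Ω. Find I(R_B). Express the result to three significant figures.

Parallel bank: R_p = 1/(1/10.3 + 1/1.32 + 1/2.89) = 0.8329 Ω.
V_A = 18.4 × 0.8329/9.733 = 1.575 V.
Branch current I = V_A/R_B = 1.575/2.89 = 0.5448 A.

I ≈ 0.545 A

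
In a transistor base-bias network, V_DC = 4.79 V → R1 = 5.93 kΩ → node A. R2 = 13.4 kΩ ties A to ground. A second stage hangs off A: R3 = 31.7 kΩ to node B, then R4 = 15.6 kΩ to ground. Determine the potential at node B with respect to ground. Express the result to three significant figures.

The second stage (R3 + R4 = 47.30 kΩ) loads node A in parallel with R2.
Effective lower resistance at A: R2 ‖ 47.30 = 10.44 kΩ.
First divider: V_A = V_DC · 10.44/(5.93 + 10.44) = 3.055 V.
V_B = V_A × 0.3298 = 1.008 V.

V_B ≈ 1.01 V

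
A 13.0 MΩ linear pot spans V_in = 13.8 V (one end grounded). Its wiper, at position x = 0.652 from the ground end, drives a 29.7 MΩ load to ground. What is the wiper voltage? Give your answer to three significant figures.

The pot divides into 4.524 MΩ above the wiper and 8.476 MΩ below.
(x·R_p) ‖ R_L = 6.594 MΩ.
Loaded-divider output: V_out = 13.8 × 0.5931 = 8.185 V.

V_out ≈ 8.18 V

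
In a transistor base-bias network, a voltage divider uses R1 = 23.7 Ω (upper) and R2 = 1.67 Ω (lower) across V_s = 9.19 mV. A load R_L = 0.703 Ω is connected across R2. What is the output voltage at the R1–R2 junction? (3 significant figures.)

V_out ≈ 0.188 mV

R2 ‖ R_L = (1.67 × 0.703)/(1.67 + 0.703) = 0.4947 Ω.
Then V_out = V_s · R2'/(R1 + R2') = 9.19 × 0.4947/24.19 = 0.1879 mV.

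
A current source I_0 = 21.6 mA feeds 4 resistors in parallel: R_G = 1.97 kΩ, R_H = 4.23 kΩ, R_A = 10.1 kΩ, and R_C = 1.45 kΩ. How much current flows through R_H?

I ≈ 3.33 mA

Conductances: ΣG = 1/1.97 + 1/4.23 + 1/10.1 + 1/1.45 = 1.533 (1/kΩ).
By the current-divider rule, I = I_0 · G_k/ΣG = 21.6 × 0.1542 = 3.332 mA.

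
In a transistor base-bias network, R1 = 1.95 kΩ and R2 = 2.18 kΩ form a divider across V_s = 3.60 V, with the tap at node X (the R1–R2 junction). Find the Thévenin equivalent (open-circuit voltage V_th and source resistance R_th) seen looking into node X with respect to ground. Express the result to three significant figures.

V_th ≈ 1.90 V, R_th ≈ 1.03 kΩ

V_th is the unloaded tap voltage: V_s · R2/(R1+R2) = 3.60 × 0.5278 = 1.900 V.
Zeroing V_s shorts the top of R1 to ground, so R_th = R1 ‖ R2 = 1.029 kΩ.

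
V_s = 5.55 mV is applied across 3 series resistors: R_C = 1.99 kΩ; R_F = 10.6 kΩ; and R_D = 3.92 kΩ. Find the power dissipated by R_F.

P ≈ 1.20 nW

The common current is I = 5.55/16.51 = 0.3362 µA.
V(R_F) = I·R = 3.563 mV; P = V·I = 3.563 × 0.3362 = 1.198 nW.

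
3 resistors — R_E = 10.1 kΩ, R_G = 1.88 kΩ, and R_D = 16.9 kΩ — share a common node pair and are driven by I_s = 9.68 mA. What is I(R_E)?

Total conductance ΣG = 1/10.1 + 1/1.88 + 1/16.9 = 0.6901 (units of 1/kΩ).
Current divider: I(R_E) = I_s · G_k/ΣG = 9.68 × (0.09901/0.6901) = 9.68 × 0.1435 = 1.389 mA.

I ≈ 1.39 mA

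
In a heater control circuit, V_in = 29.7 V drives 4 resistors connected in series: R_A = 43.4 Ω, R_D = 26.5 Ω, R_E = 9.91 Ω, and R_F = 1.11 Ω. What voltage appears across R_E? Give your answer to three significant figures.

V ≈ 3.64 V

ΣR = 43.4 + 26.5 + 9.91 + 1.11 = 80.92 Ω.
Voltage divider: V = V_in · (9.910 / 80.92) = 29.7 × 0.1225 = 3.637 V.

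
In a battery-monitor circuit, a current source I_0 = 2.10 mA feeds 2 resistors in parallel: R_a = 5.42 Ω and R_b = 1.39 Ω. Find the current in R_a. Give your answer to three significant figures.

I ≈ 0.429 mA

For two parallel branches, I_k = I_0 · (other R)/(sum of R).
So I = 2.10 × 1.39/6.810 = 0.4286 mA.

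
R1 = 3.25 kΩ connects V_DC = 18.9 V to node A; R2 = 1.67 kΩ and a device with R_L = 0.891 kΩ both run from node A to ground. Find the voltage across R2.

V_out ≈ 2.87 V

The load sits in parallel with R2, giving an effective lower resistance R2' = R2·R_L/(R2+R_L) = 0.5810 kΩ.
Voltage divider with the loaded lower leg: V_out = 18.9 × 0.5810/(3.25 + 0.5810) = 18.9 × 0.1517 = 2.866 V.
(Unloaded it would be 6.42 V; the load pulls it down.)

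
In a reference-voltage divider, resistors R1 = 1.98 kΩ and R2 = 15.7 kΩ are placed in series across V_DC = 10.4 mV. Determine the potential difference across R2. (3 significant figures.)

V ≈ 9.24 mV

Series total: ΣR = 1.98 + 15.7 = 17.68 kΩ.
Voltage divider: V = V_DC · (15.70 / 17.68) = 10.4 × 0.8880 = 9.235 mV.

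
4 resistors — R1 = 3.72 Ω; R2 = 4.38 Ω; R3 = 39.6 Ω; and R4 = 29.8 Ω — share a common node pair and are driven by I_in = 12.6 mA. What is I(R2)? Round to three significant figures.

I ≈ 5.17 mA

ΣG = 1/3.72 + 1/4.38 + 1/39.6 + 1/29.8 = 0.5559.
R2 takes the fraction G_k/ΣG = 0.2283/0.5559 = 0.4107, so I = 12.6 × 0.4107 = 5.175 mA.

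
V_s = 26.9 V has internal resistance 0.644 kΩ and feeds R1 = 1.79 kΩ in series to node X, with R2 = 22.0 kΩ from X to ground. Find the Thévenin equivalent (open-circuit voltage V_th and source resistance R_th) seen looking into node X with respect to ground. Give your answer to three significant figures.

V_th ≈ 24.2 V, R_th ≈ 2.19 kΩ

R1' = 0.644 + 1.79 = 2.434 kΩ (source resistance + R1).
Open-circuit (no load on X): V_th = V_s · R2/(R1' + R2) = 26.9 × 22.0/(2.434 + 22.0) = 24.22 V.
Looking into X with the source shorted: R_th = R1'·R2/(R1'+R2) = 2.434 × 22.0/24.43 = 2.192 kΩ.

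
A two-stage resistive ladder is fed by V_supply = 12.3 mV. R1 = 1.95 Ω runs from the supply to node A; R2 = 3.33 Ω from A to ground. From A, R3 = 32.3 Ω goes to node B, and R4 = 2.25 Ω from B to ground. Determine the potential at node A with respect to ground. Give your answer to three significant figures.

The second stage (R3 + R4 = 34.55 Ω) loads node A in parallel with R2.
R2 ‖ (R3+R4) = 3.037 Ω.
V_A = 12.3 × 3.037/(1.95 + 3.037) = 7.491 mV.

V_A ≈ 7.49 mV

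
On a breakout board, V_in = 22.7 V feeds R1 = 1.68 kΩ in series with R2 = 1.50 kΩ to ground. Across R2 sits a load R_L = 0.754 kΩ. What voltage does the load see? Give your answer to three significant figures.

V_out ≈ 5.22 V

The load sits in parallel with R2, giving an effective lower resistance R2' = R2·R_L/(R2+R_L) = 0.5018 kΩ.
Voltage divider with the loaded lower leg: V_out = 22.7 × 0.5018/(1.68 + 0.5018) = 22.7 × 0.2300 = 5.221 V.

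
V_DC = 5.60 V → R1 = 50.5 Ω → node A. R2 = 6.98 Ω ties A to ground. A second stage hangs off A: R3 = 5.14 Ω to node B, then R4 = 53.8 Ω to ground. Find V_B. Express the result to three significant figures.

Looking into the second stage from A: R3 + R4 = 58.94 Ω appears in parallel with R2.
Effective lower resistance at A: R2 ‖ 58.94 = 6.241 Ω.
V_A = 5.60 × 6.241/(50.5 + 6.241) = 0.6159 V.
Then the unloaded second divider: V_B = V_A × R4/(R3+R4) = 0.6159 × 0.9128 = 0.5622 V.

V_B ≈ 0.562 V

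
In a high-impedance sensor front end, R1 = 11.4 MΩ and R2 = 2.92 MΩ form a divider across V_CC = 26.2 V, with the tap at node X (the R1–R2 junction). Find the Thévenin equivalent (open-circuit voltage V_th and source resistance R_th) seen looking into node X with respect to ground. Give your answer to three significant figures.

V_th ≈ 5.34 V, R_th ≈ 2.32 MΩ

Open-circuit (no load on X): V_th = V_CC · R2/(R1 + R2) = 26.2 × 2.92/(11.40 + 2.92) = 5.342 V.
Looking into X with the source shorted: R_th = R1·R2/(R1+R2) = 11.40 × 2.92/14.32 = 2.325 MΩ.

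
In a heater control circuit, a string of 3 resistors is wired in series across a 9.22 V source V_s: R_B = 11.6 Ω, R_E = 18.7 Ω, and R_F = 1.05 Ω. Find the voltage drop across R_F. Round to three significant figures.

ΣR = 11.6 + 18.7 + 1.05 = 31.35 Ω.
Voltage divider: V = V_s · (1.050 / 31.35) = 9.22 × 0.03349 = 0.3088 V.

V ≈ 0.309 V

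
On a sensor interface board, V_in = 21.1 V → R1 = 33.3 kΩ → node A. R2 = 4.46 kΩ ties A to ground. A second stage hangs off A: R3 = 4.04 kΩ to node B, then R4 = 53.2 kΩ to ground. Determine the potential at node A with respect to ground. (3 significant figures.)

V_A ≈ 2.33 V

The second stage (R3 + R4 = 57.24 kΩ) loads node A in parallel with R2.
Effective lower resistance at A: R2 ‖ 57.24 = 4.138 kΩ.
First divider: V_A = V_in · 4.138/(33.3 + 4.138) = 2.332 V.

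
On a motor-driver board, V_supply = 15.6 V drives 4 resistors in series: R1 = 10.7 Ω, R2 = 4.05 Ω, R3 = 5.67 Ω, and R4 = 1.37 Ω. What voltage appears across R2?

V ≈ 2.90 V

ΣR = 10.7 + 4.05 + 5.67 + 1.37 = 21.79 Ω.
By the voltage-divider rule, V = 15.6 × 4.050/21.79 = 2.899 V.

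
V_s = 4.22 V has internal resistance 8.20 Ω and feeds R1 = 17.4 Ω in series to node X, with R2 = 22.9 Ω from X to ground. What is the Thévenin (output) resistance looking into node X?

R_th ≈ 12.1 Ω

R1' = 8.20 + 17.4 = 25.60 Ω (source resistance + R1).
Looking into X with the source shorted: R_th = R1'·R2/(R1'+R2) = 25.60 × 22.9/48.50 = 12.09 Ω.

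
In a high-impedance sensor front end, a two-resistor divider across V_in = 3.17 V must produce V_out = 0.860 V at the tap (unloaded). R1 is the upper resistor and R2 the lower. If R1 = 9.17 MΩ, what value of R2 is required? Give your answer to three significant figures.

The divider ratio is R2/(R1+R2) = 0.860/3.17 = 0.2713.
R2 = R1 · 0.2713/(1 − 0.2713) = 3.414 MΩ.

R2 ≈ 3.41 MΩ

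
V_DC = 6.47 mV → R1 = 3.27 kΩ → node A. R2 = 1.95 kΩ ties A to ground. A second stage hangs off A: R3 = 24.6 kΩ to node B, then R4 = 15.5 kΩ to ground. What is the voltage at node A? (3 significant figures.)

V_A ≈ 2.35 mV

Looking into the second stage from A: R3 + R4 = 40.10 kΩ appears in parallel with R2.
R2 ‖ (R3+R4) = 1.860 kΩ.
V_A = 6.47 × 1.860/(3.27 + 1.860) = 2.346 mV.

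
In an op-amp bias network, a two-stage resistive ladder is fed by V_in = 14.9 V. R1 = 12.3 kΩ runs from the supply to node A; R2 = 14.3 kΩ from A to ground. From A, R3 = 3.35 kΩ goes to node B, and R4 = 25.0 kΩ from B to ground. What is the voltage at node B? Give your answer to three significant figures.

V_B ≈ 5.73 V

The second stage (R3 + R4 = 28.35 kΩ) loads node A in parallel with R2.
Effective lower resistance at A: R2 ‖ 28.35 = 9.505 kΩ.
First divider: V_A = V_in · 9.505/(12.3 + 9.505) = 6.495 V.
Then the unloaded second divider: V_B = V_A × R4/(R3+R4) = 6.495 × 0.8818 = 5.728 V.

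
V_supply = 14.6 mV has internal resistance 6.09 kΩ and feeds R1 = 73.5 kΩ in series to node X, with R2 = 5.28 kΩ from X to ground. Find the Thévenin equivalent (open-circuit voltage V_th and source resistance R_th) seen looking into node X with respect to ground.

V_th ≈ 0.908 mV, R_th ≈ 4.95 kΩ

R1' = 6.09 + 73.5 = 79.59 kΩ (source resistance + R1).
Open-circuit (no load on X): V_th = V_supply · R2/(R1' + R2) = 14.6 × 5.28/(79.59 + 5.28) = 0.9083 mV.
Looking into X with the source shorted: R_th = R1'·R2/(R1'+R2) = 79.59 × 5.28/84.87 = 4.952 kΩ.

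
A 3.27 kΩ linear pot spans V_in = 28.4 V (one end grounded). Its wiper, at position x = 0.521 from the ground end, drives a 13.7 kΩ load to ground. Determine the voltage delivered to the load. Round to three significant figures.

V_out ≈ 14.0 V

Lower segment x·R_p = 1.704 kΩ; upper segment (1−x)·R_p = 1.566 kΩ.
(x·R_p) ‖ R_L = 1.515 kΩ.
V_out = 28.4 × 1.515/(1.566 + 1.515) = 13.96 V.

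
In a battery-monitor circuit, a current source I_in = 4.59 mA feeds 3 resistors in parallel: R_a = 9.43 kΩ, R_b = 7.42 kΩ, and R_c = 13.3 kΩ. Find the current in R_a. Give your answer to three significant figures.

I ≈ 1.54 mA

ΣG = 1/9.43 + 1/7.42 + 1/13.3 = 0.3160.
R_a takes the fraction G_k/ΣG = 0.1060/0.3160 = 0.3356, so I = 4.59 × 0.3356 = 1.540 mA.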